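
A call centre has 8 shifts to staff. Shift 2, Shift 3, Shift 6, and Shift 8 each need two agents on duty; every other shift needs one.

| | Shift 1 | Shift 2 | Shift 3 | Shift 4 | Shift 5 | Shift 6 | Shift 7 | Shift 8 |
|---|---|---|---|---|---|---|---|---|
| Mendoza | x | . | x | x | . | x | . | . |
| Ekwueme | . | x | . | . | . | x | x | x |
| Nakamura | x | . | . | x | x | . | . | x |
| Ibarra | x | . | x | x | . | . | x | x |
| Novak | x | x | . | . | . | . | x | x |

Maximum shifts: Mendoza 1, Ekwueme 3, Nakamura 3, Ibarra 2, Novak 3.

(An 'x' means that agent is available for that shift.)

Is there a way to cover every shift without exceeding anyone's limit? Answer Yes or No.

Total capacity is 12 and 12 slots are needed, so capacity alone doesn't rule it out.
Shifts {Shift 3, Shift 6} need 4 worker-slots in total, but the agents available for any of those shifts (Mendoza, Ekwueme, and Ibarra) can supply at most 3 among them. So no valid schedule exists.

No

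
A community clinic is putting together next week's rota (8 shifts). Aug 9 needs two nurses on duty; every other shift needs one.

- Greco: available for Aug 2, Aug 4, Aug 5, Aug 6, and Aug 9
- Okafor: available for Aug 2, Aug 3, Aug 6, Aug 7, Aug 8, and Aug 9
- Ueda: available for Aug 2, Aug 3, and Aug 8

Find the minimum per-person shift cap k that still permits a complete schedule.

3

With 3 nurses and 9 worker-slots to fill, someone must work at least ⌈9/3⌉ = 3 shifts, so k ≥ 3.
k = 3 works: Aug 2→Ueda, Aug 3→Ueda, Aug 4→Greco, Aug 5→Greco, Aug 6→Okafor, Aug 7→Okafor, Aug 8→Ueda, Aug 9→Greco+Okafor.
Loads: Greco 3, Okafor 3, Ueda 3 — all ≤ 3.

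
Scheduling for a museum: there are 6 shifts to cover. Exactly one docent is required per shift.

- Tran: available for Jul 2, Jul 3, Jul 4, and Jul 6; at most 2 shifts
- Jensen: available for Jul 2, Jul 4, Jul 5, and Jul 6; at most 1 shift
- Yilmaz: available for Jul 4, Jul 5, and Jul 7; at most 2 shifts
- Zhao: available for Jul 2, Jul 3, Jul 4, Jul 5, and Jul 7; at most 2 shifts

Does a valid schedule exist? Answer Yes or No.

One valid schedule: Jul 2→Jensen, Jul 3→Tran, Jul 4→Zhao, Jul 5→Yilmaz, Jul 6→Tran, Jul 7→Yilmaz.
Loads: Tran 2/2, Jensen 1/1, Yilmaz 2/2, Zhao 1/2 — all within limits.

Yes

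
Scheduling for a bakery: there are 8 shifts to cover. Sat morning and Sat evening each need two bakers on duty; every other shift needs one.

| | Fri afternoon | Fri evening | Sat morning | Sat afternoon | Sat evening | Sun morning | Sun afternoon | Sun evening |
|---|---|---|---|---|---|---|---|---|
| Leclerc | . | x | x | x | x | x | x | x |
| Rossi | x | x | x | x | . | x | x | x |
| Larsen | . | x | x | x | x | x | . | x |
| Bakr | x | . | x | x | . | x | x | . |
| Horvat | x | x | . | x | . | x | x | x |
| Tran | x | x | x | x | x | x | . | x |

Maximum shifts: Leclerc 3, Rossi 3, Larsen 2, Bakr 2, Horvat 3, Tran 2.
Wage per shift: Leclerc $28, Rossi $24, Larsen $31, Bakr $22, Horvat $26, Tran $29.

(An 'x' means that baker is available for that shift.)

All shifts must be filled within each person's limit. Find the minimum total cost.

Picking the cheapest available baker for each shift independently would cost $239, but that ignores the shift limits.
An optimal schedule: Fri afternoon→Bakr, Fri evening→Rossi, Sat morning→Bakr+Rossi, Sat afternoon→Horvat, Sat evening→Leclerc+Tran, Sun morning→Horvat, Sun afternoon→Rossi, Sun evening→Horvat.
Total: 22 + 24 + 22 + 24 + 26 + 28 + 29 + 26 + 24 + 26 = $251.

$251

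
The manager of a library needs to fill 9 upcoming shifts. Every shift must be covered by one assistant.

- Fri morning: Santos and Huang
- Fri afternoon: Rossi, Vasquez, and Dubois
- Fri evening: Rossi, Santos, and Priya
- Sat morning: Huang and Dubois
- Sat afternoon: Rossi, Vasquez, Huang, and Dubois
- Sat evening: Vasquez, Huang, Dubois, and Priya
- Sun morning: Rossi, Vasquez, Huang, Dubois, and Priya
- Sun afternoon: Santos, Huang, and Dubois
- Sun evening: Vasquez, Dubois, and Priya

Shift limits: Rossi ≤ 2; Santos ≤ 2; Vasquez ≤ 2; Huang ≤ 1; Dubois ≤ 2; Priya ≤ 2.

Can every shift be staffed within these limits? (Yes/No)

One valid schedule: Fri morning→Santos, Fri afternoon→Rossi, Fri evening→Rossi, Sat morning→Huang, Sat afternoon→Vasquez, Sat evening→Dubois, Sun morning→Dubois, Sun afternoon→Santos, Sun evening→Vasquez.
Loads: Rossi 2/2, Santos 2/2, Vasquez 2/2, Huang 1/1, Dubois 2/2, Priya 0/2 — all within limits.

Yes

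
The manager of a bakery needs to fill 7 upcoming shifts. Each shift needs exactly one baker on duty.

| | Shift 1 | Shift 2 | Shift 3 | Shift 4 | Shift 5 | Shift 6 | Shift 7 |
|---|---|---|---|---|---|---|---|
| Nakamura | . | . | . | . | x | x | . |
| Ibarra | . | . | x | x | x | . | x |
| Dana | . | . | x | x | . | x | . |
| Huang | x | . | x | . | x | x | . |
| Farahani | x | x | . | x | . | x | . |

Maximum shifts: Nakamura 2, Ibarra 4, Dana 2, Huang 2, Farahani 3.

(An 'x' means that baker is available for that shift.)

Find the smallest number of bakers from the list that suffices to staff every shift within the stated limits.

7 slots to fill and no one can take more than 4, so at least ⌈7/4⌉ = 2 bakers are needed.
Ibarra and Farahani alone can cover everything: Shift 1→Farahani, Shift 2→Farahani, Shift 3→Ibarra, Shift 4→Ibarra, Shift 5→Ibarra, Shift 6→Farahani, Shift 7→Ibarra.

2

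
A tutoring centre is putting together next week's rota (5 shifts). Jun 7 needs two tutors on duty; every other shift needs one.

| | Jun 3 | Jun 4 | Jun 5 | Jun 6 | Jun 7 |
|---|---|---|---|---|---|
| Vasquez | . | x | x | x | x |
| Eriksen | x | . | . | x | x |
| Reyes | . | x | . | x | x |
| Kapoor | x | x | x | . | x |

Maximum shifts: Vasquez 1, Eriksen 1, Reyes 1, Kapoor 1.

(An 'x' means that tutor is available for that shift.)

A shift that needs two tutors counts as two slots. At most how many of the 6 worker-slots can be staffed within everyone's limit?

Total capacity across all tutors is 1+1+1+1 = 4, and 6 slots are needed, so at most 4 can be filled.
An assignment achieving 4: Jun 3→Eriksen, Jun 4→Reyes, Jun 5→Vasquez, Jun 7→Kapoor.
Loads: Vasquez 1/1, Eriksen 1/1, Reyes 1/1, Kapoor 1/1.

4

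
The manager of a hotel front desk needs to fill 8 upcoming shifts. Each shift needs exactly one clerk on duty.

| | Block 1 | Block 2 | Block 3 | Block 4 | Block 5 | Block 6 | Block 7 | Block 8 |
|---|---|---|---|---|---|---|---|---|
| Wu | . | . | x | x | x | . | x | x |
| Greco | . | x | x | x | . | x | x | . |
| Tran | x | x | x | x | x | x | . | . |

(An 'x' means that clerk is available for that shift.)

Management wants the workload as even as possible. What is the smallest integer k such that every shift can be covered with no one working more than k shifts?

With 3 clerks and 8 worker-slots to fill, someone must work at least ⌈8/3⌉ = 3 shifts, so k ≥ 3.
k = 3 works: Block 1→Tran, Block 2→Greco, Block 3→Greco, Block 4→Tran, Block 5→Wu, Block 6→Greco, Block 7→Wu, Block 8→Wu.
Loads: Wu 3, Greco 3, Tran 2 — all ≤ 3.

3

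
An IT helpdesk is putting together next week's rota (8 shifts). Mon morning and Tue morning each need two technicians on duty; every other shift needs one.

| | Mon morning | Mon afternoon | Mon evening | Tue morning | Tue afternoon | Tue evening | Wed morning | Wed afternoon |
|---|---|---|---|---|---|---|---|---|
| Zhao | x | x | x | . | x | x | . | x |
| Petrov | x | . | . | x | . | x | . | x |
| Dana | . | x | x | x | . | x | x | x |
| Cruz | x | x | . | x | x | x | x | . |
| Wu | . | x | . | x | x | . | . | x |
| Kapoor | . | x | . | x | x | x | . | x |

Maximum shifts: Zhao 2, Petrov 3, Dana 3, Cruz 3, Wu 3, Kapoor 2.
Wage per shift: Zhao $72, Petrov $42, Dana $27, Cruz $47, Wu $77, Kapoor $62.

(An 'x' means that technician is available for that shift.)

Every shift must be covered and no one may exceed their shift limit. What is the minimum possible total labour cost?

Picking the cheapest available technician for each shift independently would cost $340, but that ignores the shift limits.
An optimal schedule: Mon morning→Petrov+Cruz, Mon afternoon→Dana, Mon evening→Dana, Tue morning→Cruz+Kapoor, Tue afternoon→Cruz, Tue evening→Petrov, Wed morning→Dana, Wed afternoon→Petrov.
Total: 42 + 47 + 27 + 27 + 47 + 62 + 47 + 42 + 27 + 42 = $410.

$410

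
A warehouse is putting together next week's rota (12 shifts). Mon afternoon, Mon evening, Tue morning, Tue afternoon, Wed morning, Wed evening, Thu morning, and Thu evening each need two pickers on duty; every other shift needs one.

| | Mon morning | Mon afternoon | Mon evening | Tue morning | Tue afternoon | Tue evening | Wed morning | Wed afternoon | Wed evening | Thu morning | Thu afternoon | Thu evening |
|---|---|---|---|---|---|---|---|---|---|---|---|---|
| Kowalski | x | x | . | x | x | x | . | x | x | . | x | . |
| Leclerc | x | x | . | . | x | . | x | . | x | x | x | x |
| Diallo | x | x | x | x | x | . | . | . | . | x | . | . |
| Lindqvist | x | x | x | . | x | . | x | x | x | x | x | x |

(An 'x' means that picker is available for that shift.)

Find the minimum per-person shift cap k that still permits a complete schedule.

5

With 4 pickers and 20 worker-slots to fill, someone must work at least ⌈20/4⌉ = 5 shifts, so k ≥ 5.
k = 5 works: Mon morning→Leclerc, Mon afternoon→Diallo+Lindqvist, Mon evening→Diallo+Lindqvist, Tue morning→Kowalski+Diallo, Tue afternoon→Diallo+Lindqvist, Tue evening→Kowalski, Wed morning→Leclerc+Lindqvist, Wed afternoon→Kowalski, Wed evening→Kowalski+Leclerc, Thu morning→Leclerc+Diallo, Thu afternoon→Kowalski, Thu evening→Leclerc+Lindqvist.
Loads: Kowalski 5, Leclerc 5, Diallo 5, Lindqvist 5 — all ≤ 5.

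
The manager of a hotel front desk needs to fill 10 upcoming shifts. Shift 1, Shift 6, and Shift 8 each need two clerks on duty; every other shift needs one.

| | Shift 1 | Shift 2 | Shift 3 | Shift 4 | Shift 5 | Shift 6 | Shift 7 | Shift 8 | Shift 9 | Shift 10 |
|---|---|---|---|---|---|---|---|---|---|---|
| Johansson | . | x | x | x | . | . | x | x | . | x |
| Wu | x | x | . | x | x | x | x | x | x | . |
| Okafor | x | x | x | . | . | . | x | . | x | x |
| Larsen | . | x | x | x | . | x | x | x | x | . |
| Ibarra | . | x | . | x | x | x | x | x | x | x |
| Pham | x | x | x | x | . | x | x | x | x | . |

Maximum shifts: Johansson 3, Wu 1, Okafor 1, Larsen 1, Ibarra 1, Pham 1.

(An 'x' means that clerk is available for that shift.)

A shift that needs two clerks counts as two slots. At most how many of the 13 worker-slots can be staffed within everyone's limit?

Total capacity across all clerks is 3+1+1+1+1+1 = 8, and 13 slots are needed, so at most 8 can be filled.
An assignment achieving 8: Shift 1→Okafor+Pham, Shift 3→Johansson, Shift 4→Johansson, Shift 5→Wu, Shift 6→Larsen+Ibarra, Shift 10→Johansson.
Loads: Johansson 3/3, Wu 1/1, Okafor 1/1, Larsen 1/1, Ibarra 1/1, Pham 1/1.

8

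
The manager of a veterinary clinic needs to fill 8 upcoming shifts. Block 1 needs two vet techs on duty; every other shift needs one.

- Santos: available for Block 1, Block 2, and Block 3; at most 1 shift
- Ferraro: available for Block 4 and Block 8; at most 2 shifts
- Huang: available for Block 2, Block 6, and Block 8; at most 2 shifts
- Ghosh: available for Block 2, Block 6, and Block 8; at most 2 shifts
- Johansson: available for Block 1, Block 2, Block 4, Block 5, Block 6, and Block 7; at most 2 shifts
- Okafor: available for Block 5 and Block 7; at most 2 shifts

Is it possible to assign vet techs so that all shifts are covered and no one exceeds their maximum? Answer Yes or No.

Total capacity is 11 and 9 slots are needed, so capacity alone doesn't rule it out.
Shifts {Block 1, Block 3} need 3 worker-slots in total, but the vet techs available for any of those shifts (Santos and Johansson) can supply at most 2 among them. So no valid schedule exists.

No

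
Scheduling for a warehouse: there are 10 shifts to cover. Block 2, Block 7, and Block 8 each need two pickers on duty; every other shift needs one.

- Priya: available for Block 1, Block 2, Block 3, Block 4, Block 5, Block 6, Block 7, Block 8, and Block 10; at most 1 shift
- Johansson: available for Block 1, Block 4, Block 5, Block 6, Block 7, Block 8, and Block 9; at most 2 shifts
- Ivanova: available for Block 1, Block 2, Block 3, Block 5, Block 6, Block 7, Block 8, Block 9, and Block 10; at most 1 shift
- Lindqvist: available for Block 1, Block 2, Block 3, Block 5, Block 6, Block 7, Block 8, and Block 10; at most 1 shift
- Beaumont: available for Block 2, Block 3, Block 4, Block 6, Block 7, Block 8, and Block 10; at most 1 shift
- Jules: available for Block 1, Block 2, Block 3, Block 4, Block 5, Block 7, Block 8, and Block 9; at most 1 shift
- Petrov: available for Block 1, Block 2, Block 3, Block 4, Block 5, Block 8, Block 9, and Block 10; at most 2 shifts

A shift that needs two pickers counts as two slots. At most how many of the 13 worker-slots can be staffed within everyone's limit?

Total capacity across all pickers is 1+2+1+1+1+1+2 = 9, and 13 slots are needed, so at most 9 can be filled.
An assignment achieving 9: Block 1→Lindqvist, Block 2→Beaumont+Jules, Block 3→Petrov, Block 4→Priya, Block 5→Petrov, Block 6→Johansson, Block 9→Johansson, Block 10→Ivanova.
Loads: Priya 1/1, Johansson 2/2, Ivanova 1/1, Lindqvist 1/1, Beaumont 1/1, Jules 1/1, Petrov 2/2.

9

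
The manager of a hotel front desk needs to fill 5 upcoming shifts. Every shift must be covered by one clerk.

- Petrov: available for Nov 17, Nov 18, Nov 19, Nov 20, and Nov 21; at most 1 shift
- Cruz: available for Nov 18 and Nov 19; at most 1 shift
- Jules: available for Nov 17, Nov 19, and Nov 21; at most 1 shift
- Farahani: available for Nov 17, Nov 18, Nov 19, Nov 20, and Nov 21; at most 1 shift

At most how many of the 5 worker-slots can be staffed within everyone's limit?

4

Total capacity across all clerks is 1+1+1+1 = 4, and 5 slots are needed, so at most 4 can be filled.
An assignment achieving 4: Nov 17→Jules, Nov 18→Cruz, Nov 20→Petrov, Nov 21→Farahani.
Loads: Petrov 1/1, Cruz 1/1, Jules 1/1, Farahani 1/1.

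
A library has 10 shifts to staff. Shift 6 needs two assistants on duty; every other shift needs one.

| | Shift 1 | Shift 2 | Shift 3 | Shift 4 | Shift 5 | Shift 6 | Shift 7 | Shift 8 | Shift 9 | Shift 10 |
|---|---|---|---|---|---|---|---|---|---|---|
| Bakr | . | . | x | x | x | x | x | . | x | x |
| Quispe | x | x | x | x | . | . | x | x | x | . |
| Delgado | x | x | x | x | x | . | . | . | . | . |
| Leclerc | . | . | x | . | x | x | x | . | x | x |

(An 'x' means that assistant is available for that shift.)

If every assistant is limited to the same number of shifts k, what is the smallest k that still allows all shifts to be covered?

3

With 4 assistants and 11 worker-slots to fill, someone must work at least ⌈11/4⌉ = 3 shifts, so k ≥ 3.
k = 3 works: Shift 1→Quispe, Shift 2→Quispe, Shift 3→Delgado, Shift 4→Bakr, Shift 5→Delgado, Shift 6→Bakr+Leclerc, Shift 7→Leclerc, Shift 8→Quispe, Shift 9→Leclerc, Shift 10→Bakr.
Loads: Bakr 3, Quispe 3, Delgado 2, Leclerc 3 — all ≤ 3.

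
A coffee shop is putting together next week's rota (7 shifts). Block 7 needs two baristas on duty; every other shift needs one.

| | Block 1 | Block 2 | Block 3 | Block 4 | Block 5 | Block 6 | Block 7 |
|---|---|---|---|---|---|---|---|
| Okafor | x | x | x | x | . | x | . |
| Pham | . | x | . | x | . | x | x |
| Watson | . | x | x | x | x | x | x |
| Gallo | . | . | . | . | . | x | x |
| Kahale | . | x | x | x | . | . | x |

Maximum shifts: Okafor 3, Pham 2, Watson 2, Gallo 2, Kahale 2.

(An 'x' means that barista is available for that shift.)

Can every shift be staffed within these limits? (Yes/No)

Block 1 can only be covered by Okafor, so that assignment is forced.
Block 5 can only be covered by Watson, so that assignment is forced.
One valid schedule: Block 1→Okafor, Block 2→Okafor, Block 3→Okafor, Block 4→Pham, Block 5→Watson, Block 6→Pham, Block 7→Watson+Gallo.
Loads: Okafor 3/3, Pham 2/2, Watson 2/2, Gallo 1/2, Kahale 0/2 — all within limits.

Yes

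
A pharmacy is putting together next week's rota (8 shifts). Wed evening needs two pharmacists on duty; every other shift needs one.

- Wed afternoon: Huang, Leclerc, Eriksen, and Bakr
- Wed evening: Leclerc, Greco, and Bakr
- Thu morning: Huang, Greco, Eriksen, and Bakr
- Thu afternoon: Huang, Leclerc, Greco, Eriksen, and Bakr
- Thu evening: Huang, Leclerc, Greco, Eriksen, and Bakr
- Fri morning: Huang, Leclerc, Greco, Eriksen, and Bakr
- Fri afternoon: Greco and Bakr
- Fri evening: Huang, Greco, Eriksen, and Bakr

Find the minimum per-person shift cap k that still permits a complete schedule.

With 5 pharmacists and 9 worker-slots to fill, someone must work at least ⌈9/5⌉ = 2 shifts, so k ≥ 2.
k = 2 works: Wed afternoon→Huang, Wed evening→Leclerc+Greco, Thu morning→Huang, Thu afternoon→Leclerc, Thu evening→Eriksen, Fri morning→Bakr, Fri afternoon→Greco, Fri evening→Eriksen.
Loads: Huang 2, Leclerc 2, Greco 2, Eriksen 2, Bakr 1 — all ≤ 2.

2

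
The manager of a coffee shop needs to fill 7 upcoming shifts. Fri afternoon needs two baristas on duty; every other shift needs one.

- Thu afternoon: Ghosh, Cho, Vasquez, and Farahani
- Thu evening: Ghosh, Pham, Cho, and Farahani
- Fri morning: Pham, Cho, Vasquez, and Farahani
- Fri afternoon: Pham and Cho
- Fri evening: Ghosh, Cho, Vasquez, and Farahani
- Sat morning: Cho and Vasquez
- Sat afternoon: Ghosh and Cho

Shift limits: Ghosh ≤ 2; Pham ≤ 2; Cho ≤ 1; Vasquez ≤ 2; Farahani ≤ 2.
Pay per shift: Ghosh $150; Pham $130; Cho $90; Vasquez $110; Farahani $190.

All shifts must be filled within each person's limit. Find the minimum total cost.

$1060

Fri afternoon can only be covered by Pham and Cho, so that assignment is forced.
Picking the cheapest available barista for each shift independently would cost $760, but that ignores the shift limits.
An optimal schedule: Thu afternoon→Ghosh, Thu evening→Pham, Fri morning→Vasquez, Fri afternoon→Pham+Cho, Fri evening→Farahani, Sat morning→Vasquez, Sat afternoon→Ghosh.
Total: 150 + 130 + 110 + 130 + 90 + 190 + 110 + 150 = $1060.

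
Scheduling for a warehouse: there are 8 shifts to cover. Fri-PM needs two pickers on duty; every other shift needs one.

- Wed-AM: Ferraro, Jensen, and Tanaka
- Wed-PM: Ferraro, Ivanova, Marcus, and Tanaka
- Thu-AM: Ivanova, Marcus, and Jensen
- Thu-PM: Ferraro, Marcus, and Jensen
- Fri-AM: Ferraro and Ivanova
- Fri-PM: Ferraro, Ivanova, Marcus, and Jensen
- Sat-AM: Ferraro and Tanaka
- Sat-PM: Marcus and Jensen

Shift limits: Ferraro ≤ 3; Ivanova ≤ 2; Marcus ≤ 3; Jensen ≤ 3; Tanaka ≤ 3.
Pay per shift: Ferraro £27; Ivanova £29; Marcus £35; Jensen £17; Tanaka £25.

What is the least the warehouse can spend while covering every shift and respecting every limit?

£207

Picking the cheapest available picker for each shift independently would cost £189, but that ignores the shift limits.
An optimal schedule: Wed-AM→Tanaka, Wed-PM→Tanaka, Thu-AM→Jensen, Thu-PM→Ferraro, Fri-AM→Ferraro, Fri-PM→Jensen+Ferraro, Sat-AM→Tanaka, Sat-PM→Jensen.
Total: 25 + 25 + 17 + 27 + 27 + 17 + 27 + 25 + 17 = £207.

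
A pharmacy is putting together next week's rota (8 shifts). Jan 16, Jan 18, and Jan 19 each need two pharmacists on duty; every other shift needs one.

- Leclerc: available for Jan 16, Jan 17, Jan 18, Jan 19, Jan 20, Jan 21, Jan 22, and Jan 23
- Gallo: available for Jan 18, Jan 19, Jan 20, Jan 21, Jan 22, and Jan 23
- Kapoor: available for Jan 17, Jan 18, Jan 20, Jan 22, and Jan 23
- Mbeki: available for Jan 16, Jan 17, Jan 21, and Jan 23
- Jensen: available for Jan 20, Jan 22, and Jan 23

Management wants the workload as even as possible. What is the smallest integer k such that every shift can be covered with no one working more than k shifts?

3

With 5 pharmacists and 11 worker-slots to fill, someone must work at least ⌈11/5⌉ = 3 shifts, so k ≥ 3.
k = 3 works: Jan 16→Leclerc+Mbeki, Jan 17→Leclerc, Jan 18→Gallo+Kapoor, Jan 19→Leclerc+Gallo, Jan 20→Kapoor, Jan 21→Gallo, Jan 22→Kapoor, Jan 23→Mbeki.
Loads: Leclerc 3, Gallo 3, Kapoor 3, Mbeki 2, Jensen 0 — all ≤ 3.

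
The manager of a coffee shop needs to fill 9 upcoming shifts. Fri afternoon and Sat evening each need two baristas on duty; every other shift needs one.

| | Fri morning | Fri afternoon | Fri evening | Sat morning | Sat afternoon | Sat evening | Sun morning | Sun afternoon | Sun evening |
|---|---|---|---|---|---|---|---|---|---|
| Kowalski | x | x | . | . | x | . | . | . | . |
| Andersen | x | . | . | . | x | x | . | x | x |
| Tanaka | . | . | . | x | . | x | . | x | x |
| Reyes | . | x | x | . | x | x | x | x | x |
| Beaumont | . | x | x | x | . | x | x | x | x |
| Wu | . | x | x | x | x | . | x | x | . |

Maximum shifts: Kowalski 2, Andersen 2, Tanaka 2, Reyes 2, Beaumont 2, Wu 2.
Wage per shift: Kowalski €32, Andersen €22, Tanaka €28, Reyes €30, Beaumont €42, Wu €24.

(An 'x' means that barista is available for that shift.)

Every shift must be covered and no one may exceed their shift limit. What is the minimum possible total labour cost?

€314

Picking the cheapest available barista for each shift independently would cost €264, but that ignores the shift limits.
An optimal schedule: Fri morning→Andersen, Fri afternoon→Reyes+Kowalski, Fri evening→Wu, Sat morning→Wu, Sat afternoon→Kowalski, Sat evening→Tanaka+Beaumont, Sun morning→Reyes, Sun afternoon→Tanaka, Sun evening→Andersen.
Total: 22 + 30 + 32 + 24 + 24 + 32 + 28 + 42 + 30 + 28 + 22 = €314.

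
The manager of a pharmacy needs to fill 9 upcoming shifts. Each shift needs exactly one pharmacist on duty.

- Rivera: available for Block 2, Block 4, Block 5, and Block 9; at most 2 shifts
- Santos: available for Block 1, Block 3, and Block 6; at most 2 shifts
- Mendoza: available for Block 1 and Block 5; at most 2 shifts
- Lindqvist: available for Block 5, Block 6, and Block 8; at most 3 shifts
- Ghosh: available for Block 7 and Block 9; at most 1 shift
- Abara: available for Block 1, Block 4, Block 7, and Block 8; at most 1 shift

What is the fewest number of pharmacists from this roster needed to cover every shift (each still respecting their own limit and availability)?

9 slots to fill and no one can take more than 3, so at least ⌈9/3⌉ = 3 pharmacists are needed.
No set of 4 pharmacists can cover every shift (each such set leaves at least one shift with no one available or exceeds a cap).
Rivera, Santos, Lindqvist, Ghosh, and Abara alone can cover everything: Block 1→Santos, Block 2→Rivera, Block 3→Santos, Block 4→Rivera, Block 5→Lindqvist, Block 6→Lindqvist, Block 7→Abara, Block 8→Lindqvist, Block 9→Ghosh.

5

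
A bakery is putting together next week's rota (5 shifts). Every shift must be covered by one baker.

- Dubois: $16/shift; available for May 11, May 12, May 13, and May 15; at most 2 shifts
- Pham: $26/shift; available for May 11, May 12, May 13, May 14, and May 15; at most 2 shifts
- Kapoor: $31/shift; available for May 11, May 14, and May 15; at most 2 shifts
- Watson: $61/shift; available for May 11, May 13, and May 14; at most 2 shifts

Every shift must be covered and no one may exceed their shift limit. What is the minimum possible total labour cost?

Picking the cheapest available baker for each shift independently would cost $90, but that ignores the shift limits.
An optimal schedule: May 11→Kapoor, May 12→Dubois, May 13→Dubois, May 14→Pham, May 15→Pham.
Total: 31 + 16 + 16 + 26 + 26 = $115.

$115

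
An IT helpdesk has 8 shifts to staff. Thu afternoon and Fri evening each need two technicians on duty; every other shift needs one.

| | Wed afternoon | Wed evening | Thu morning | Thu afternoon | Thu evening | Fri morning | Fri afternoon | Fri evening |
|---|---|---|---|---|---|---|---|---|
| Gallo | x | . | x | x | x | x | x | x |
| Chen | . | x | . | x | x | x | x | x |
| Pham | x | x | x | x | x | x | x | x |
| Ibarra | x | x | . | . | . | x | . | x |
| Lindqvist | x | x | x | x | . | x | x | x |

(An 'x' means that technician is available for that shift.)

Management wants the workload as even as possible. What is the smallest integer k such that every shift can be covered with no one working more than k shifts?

2

With 5 technicians and 10 worker-slots to fill, someone must work at least ⌈10/5⌉ = 2 shifts, so k ≥ 2.
k = 2 works: Wed afternoon→Pham, Wed evening→Chen, Thu morning→Gallo, Thu afternoon→Pham+Lindqvist, Thu evening→Gallo, Fri morning→Ibarra, Fri afternoon→Chen, Fri evening→Ibarra+Lindqvist.
Loads: Gallo 2, Chen 2, Pham 2, Ibarra 2, Lindqvist 2 — all ≤ 2.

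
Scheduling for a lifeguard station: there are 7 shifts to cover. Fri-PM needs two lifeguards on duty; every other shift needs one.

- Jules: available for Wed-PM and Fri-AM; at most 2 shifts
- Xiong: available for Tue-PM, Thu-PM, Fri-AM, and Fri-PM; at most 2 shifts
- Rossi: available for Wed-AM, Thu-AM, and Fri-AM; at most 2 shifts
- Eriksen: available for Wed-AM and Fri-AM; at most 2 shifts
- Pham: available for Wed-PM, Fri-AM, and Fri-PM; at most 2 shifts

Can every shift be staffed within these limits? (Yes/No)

No

Total capacity is 10 and 8 slots are needed, so capacity alone doesn't rule it out.
Shifts {Tue-PM, Thu-PM, Fri-PM} need 4 worker-slots in total, but the lifeguards available for any of those shifts (Xiong and Pham) can supply at most 3 among them. So no valid schedule exists.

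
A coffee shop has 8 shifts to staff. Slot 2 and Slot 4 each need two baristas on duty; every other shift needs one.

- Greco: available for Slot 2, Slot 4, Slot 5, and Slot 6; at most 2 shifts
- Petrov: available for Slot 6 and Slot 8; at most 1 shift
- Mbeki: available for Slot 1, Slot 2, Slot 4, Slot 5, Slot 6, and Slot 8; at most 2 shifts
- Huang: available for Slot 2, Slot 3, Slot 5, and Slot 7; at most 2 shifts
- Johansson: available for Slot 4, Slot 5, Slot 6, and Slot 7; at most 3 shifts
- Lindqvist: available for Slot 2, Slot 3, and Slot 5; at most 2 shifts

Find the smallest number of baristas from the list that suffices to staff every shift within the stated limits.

5

10 slots to fill and no one can take more than 3, so at least ⌈10/3⌉ = 4 baristas are needed.
Any 4 baristas together have capacity at most 3+2+2+2 = 9 < 10 slots, so 4 can never suffice.
Greco, Petrov, Mbeki, Huang, and Johansson alone can cover everything: Slot 1→Mbeki, Slot 2→Greco+Mbeki, Slot 3→Huang, Slot 4→Greco+Johansson, Slot 5→Johansson, Slot 6→Johansson, Slot 7→Huang, Slot 8→Petrov.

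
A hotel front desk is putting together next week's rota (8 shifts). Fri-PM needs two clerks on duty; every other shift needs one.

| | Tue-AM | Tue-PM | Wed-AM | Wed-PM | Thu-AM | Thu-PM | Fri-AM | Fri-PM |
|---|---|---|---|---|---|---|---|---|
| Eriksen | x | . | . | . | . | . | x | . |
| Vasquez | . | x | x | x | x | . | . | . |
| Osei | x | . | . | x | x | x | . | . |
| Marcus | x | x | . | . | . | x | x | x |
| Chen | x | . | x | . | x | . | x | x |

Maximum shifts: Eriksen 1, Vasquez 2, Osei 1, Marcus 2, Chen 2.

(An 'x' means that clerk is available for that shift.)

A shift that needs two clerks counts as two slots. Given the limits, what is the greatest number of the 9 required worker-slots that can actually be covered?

Total capacity across all clerks is 1+2+1+2+2 = 8, and 9 slots are needed, so at most 8 can be filled.
An assignment achieving 8: Tue-PM→Vasquez, Wed-AM→Vasquez, Wed-PM→Osei, Thu-AM→Chen, Thu-PM→Marcus, Fri-AM→Eriksen, Fri-PM→Marcus+Chen.
Loads: Eriksen 1/1, Vasquez 2/2, Osei 1/1, Marcus 2/2, Chen 2/2.

8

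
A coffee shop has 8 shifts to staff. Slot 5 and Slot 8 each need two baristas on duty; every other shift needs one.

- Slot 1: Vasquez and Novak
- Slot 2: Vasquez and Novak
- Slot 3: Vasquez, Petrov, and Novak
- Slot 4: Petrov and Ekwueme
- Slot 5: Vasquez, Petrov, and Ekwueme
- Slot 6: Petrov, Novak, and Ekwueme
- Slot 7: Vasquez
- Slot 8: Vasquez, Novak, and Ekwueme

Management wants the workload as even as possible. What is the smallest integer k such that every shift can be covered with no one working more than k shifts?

3

With 4 baristas and 10 worker-slots to fill, someone must work at least ⌈10/4⌉ = 3 shifts, so k ≥ 3.
k = 3 works: Slot 1→Vasquez, Slot 2→Vasquez, Slot 3→Petrov, Slot 4→Petrov, Slot 5→Petrov+Ekwueme, Slot 6→Novak, Slot 7→Vasquez, Slot 8→Novak+Ekwueme.
Loads: Vasquez 3, Petrov 3, Novak 2, Ekwueme 2 — all ≤ 3.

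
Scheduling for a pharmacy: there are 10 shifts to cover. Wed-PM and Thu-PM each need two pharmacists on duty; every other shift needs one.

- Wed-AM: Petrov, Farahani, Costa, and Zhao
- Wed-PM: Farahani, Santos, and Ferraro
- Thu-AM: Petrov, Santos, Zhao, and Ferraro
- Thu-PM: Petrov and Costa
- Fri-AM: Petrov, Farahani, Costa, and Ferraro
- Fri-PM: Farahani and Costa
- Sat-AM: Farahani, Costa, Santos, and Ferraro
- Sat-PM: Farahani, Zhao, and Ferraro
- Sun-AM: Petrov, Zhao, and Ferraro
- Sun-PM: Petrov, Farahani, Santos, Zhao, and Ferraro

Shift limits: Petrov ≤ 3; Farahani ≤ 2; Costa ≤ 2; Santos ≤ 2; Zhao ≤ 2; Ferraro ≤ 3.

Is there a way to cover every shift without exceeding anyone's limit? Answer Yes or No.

Thu-PM can only be covered by Petrov and Costa, so that assignment is forced.
One valid schedule: Wed-AM→Petrov, Wed-PM→Farahani+Santos, Thu-AM→Santos, Thu-PM→Petrov+Costa, Fri-AM→Costa, Fri-PM→Farahani, Sat-AM→Ferraro, Sat-PM→Zhao, Sun-AM→Petrov, Sun-PM→Zhao.
Loads: Petrov 3/3, Farahani 2/2, Costa 2/2, Santos 2/2, Zhao 2/2, Ferraro 1/3 — all within limits.

Yes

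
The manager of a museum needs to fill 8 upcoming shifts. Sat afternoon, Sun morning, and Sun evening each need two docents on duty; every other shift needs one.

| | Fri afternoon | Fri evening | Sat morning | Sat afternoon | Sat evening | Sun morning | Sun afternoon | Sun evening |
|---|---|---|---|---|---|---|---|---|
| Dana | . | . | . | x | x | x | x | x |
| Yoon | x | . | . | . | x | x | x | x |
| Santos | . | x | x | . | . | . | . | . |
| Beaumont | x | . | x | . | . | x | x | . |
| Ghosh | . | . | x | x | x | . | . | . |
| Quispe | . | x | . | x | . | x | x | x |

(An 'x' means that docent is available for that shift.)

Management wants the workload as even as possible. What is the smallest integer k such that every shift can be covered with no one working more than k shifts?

With 6 docents and 11 worker-slots to fill, someone must work at least ⌈11/6⌉ = 2 shifts, so k ≥ 2.
k = 2 works: Fri afternoon→Yoon, Fri evening→Santos, Sat morning→Santos, Sat afternoon→Dana+Ghosh, Sat evening→Dana, Sun morning→Beaumont+Quispe, Sun afternoon→Beaumont, Sun evening→Yoon+Quispe.
Loads: Dana 2, Yoon 2, Santos 2, Beaumont 2, Ghosh 1, Quispe 2 — all ≤ 2.

2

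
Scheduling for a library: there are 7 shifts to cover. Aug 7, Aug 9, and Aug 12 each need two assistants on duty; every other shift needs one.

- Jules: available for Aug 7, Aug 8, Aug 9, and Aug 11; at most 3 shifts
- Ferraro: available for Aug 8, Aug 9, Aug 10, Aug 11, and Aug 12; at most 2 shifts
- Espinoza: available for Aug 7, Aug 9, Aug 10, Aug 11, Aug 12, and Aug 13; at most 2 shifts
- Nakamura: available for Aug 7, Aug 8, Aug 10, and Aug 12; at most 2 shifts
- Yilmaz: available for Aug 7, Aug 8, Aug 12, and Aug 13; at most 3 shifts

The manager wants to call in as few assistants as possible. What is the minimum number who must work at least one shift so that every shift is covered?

10 slots to fill and no one can take more than 3, so at least ⌈10/3⌉ = 4 assistants are needed.
Jules, Ferraro, Espinoza, and Yilmaz alone can cover everything: Aug 7→Jules+Yilmaz, Aug 8→Yilmaz, Aug 9→Jules+Ferraro, Aug 10→Ferraro, Aug 11→Jules, Aug 12→Espinoza+Yilmaz, Aug 13→Espinoza.

4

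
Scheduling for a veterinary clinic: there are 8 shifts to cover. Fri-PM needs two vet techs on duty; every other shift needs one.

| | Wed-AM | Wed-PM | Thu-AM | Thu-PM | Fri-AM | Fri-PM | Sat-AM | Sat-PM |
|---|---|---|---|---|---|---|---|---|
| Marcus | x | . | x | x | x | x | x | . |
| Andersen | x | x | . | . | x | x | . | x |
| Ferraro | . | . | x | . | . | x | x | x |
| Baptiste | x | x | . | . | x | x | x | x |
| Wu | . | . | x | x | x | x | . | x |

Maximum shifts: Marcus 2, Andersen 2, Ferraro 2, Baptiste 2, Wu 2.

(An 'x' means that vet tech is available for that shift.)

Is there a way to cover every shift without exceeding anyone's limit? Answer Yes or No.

One valid schedule: Wed-AM→Marcus, Wed-PM→Andersen, Thu-AM→Ferraro, Thu-PM→Marcus, Fri-AM→Andersen, Fri-PM→Baptiste+Wu, Sat-AM→Ferraro, Sat-PM→Baptiste.
Loads: Marcus 2/2, Andersen 2/2, Ferraro 2/2, Baptiste 2/2, Wu 1/2 — all within limits.

Yes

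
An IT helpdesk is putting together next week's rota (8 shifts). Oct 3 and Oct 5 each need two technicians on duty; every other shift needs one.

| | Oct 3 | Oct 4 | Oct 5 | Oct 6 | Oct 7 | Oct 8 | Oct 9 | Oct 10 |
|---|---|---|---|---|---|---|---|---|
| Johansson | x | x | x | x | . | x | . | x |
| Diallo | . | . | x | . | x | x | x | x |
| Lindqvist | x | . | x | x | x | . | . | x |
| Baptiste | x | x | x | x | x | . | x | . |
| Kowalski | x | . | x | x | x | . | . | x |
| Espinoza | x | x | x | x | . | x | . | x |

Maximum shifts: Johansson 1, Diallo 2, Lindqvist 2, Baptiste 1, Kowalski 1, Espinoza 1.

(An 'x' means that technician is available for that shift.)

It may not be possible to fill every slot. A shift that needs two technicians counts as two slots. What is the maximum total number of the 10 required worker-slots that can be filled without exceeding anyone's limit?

Total capacity across all technicians is 1+2+2+1+1+1 = 8, and 10 slots are needed, so at most 8 can be filled.
An assignment achieving 8: Oct 3→Lindqvist+Baptiste, Oct 4→Johansson, Oct 6→Kowalski, Oct 7→Lindqvist, Oct 8→Diallo, Oct 9→Diallo, Oct 10→Espinoza.
Loads: Johansson 1/1, Diallo 2/2, Lindqvist 2/2, Baptiste 1/1, Kowalski 1/1, Espinoza 1/1.

8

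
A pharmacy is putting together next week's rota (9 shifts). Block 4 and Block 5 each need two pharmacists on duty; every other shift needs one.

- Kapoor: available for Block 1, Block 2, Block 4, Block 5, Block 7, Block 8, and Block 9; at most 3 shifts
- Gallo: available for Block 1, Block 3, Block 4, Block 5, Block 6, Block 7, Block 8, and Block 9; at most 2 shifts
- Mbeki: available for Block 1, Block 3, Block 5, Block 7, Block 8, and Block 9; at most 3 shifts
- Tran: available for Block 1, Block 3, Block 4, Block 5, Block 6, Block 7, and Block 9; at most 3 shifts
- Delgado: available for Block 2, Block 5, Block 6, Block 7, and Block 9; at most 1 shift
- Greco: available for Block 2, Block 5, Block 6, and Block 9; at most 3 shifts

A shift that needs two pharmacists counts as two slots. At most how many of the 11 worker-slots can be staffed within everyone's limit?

11

Total capacity across all pharmacists is 3+2+3+3+1+3 = 15, and 11 slots are needed, so at most 11 can be filled.
An assignment achieving 11: Block 1→Mbeki, Block 2→Kapoor, Block 3→Gallo, Block 4→Kapoor+Gallo, Block 5→Mbeki+Tran, Block 6→Tran, Block 7→Mbeki, Block 8→Kapoor, Block 9→Tran.
Loads: Kapoor 3/3, Gallo 2/2, Mbeki 3/3, Tran 3/3, Delgado 0/1, Greco 0/3.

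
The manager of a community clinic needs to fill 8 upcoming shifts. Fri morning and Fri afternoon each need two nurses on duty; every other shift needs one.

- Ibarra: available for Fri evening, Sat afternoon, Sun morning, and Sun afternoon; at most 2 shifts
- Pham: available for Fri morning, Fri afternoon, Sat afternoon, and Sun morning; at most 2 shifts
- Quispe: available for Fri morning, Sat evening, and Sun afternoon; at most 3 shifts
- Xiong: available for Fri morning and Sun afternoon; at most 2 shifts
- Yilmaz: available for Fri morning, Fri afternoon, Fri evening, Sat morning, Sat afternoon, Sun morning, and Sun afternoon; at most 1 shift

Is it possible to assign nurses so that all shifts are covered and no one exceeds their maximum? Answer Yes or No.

Total capacity is 10 and 10 slots are needed, so capacity alone doesn't rule it out.
Shifts {Fri afternoon, Sat morning} need 3 worker-slots in total, but the nurses available for any of those shifts (Pham and Yilmaz) can supply at most 2 among them. So no valid schedule exists.

No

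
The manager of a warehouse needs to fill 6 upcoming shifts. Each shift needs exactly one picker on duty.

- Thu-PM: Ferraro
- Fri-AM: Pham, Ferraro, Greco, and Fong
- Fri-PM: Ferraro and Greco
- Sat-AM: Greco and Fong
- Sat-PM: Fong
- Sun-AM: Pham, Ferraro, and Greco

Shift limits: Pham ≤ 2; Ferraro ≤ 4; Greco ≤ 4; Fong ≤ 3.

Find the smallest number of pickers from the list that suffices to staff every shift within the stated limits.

6 slots to fill and no one can take more than 4, so at least ⌈6/4⌉ = 2 pickers are needed.
Ferraro and Fong alone can cover everything: Thu-PM→Ferraro, Fri-AM→Ferraro, Fri-PM→Ferraro, Sat-AM→Fong, Sat-PM→Fong, Sun-AM→Ferraro.

2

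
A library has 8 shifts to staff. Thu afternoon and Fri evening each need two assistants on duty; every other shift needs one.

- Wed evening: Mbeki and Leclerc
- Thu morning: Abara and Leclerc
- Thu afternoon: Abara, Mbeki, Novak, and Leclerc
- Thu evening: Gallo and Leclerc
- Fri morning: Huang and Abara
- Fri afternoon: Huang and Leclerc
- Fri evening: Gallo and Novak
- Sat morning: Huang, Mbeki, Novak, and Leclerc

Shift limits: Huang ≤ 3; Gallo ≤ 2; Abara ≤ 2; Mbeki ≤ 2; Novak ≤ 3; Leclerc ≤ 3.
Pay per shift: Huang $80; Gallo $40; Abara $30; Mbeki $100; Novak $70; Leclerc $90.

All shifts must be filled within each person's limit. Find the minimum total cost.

Fri evening can only be covered by Gallo and Novak, so that assignment is forced.
Picking the cheapest available assistant for each shift independently would cost $550, but that ignores the shift limits.
An optimal schedule: Wed evening→Leclerc, Thu morning→Abara, Thu afternoon→Abara+Novak, Thu evening→Gallo, Fri morning→Huang, Fri afternoon→Huang, Fri evening→Gallo+Novak, Sat morning→Novak.
Total: 90 + 30 + 30 + 70 + 40 + 80 + 80 + 40 + 70 + 70 = $600.

$600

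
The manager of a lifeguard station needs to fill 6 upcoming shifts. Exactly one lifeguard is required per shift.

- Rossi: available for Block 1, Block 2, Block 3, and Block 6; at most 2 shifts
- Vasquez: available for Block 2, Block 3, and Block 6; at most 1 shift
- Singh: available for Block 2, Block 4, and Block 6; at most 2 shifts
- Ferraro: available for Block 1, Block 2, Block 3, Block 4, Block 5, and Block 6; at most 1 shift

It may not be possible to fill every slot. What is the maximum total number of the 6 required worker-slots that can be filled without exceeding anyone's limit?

Total capacity across all lifeguards is 2+1+2+1 = 6, and 6 slots are needed, so at most 6 can be filled.
An assignment achieving 6: Block 1→Rossi, Block 2→Vasquez, Block 3→Rossi, Block 4→Singh, Block 5→Ferraro, Block 6→Singh.
Loads: Rossi 2/2, Vasquez 1/1, Singh 2/2, Ferraro 1/1.

6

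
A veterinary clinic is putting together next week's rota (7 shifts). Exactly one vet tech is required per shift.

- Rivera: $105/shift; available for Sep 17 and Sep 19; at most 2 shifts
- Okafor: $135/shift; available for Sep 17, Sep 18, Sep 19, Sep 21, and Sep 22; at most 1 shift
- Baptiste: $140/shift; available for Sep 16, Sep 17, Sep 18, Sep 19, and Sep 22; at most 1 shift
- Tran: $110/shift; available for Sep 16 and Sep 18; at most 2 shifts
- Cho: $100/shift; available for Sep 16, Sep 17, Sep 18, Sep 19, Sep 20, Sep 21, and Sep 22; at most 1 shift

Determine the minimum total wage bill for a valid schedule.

$805

Sep 20 can only be covered by Cho, so that assignment is forced.
Picking the cheapest available vet tech for each shift independently would cost $700, but that ignores the shift limits.
An optimal schedule: Sep 16→Tran, Sep 17→Rivera, Sep 18→Tran, Sep 19→Rivera, Sep 20→Cho, Sep 21→Okafor, Sep 22→Baptiste.
Total: 110 + 105 + 110 + 105 + 100 + 135 + 140 = $805.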